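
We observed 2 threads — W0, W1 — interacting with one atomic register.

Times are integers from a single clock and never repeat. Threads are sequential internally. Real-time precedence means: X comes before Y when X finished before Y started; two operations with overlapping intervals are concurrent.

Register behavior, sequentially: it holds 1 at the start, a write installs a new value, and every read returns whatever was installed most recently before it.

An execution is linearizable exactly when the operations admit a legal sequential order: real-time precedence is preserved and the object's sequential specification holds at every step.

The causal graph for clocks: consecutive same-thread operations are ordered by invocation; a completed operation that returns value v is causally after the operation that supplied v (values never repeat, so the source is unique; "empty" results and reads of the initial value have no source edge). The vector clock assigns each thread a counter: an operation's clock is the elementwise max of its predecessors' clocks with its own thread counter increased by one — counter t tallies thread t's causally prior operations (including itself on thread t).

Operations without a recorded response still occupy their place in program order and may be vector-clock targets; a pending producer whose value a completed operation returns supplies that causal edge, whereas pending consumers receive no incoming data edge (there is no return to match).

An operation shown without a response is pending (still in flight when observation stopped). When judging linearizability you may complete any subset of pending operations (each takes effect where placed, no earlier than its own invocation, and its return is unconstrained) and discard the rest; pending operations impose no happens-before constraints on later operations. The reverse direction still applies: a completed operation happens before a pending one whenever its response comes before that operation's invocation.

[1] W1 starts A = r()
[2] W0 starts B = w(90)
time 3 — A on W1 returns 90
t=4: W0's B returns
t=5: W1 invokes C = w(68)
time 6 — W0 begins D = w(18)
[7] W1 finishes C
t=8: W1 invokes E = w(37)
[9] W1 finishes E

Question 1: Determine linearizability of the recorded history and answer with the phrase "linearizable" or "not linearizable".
witness order: B, A, C, D, E
after step 1 (B w(90)): value 90
after step 2 (A r() → 90): value 90
after step 3 (C w(68)): value 68
after step 4 (D w(18) (pending, included)): value 18
after step 5 (E w(37)): value 37

linearizable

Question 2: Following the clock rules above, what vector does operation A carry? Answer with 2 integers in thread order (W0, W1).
Answer: (1, 1)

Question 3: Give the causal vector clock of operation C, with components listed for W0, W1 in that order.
Answer: (1, 2)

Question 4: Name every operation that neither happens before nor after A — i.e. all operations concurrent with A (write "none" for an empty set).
Answer: B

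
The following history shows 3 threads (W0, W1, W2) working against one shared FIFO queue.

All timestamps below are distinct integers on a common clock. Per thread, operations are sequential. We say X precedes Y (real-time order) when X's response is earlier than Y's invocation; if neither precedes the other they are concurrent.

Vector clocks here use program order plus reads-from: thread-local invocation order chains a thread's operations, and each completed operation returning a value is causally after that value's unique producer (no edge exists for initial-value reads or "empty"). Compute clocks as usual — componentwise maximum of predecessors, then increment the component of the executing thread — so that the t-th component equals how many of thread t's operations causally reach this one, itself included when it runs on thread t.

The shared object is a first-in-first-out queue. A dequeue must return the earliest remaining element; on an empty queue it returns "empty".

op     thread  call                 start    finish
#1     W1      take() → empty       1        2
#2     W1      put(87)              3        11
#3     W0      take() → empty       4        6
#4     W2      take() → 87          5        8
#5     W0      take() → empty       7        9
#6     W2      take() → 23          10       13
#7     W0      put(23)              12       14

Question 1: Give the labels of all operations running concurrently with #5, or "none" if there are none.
#5 spans [7,9]: anything still running between times 7 and 9 counts as concurrent
#1 [1,2]: before
#2 [3,11]: concurrent
#3 [4,6]: before
#4 [5,8]: concurrent
#6 [10,13]: after
#7 [12,14]: after

#2, #4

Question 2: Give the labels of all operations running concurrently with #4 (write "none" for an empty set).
#4 spans [5,8]; an op avoiding the whole window 5..8 is ordered, any other is concurrent
#1 [1,2]: before
#2 [3,11]: concurrent
#3 [4,6]: concurrent
#5 [7,9]: concurrent
#6 [10,13]: after
#7 [12,14]: after

#2, #3, #5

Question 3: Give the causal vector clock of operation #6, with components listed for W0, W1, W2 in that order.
no predecessors for #1 (invoked 1): W1 increments from zero → (0, 1, 0)
no predecessors for #3 (invoked 4): W0 increments from zero → (1, 0, 0)
#2, invoked 3, takes VC(#1)=(0, 1, 0) under max, adds 1 for W1 → (0, 2, 0)
#5, invoked 7, takes VC(#3)=(1, 0, 0) under max, adds 1 for W0 → (2, 0, 0)
#4, invoked 5, takes VC(#2)=(0, 2, 0) under max, adds 1 for W2 → (0, 2, 1)
#7, invoked 12, takes VC(#5)=(2, 0, 0) under max, adds 1 for W0 → (3, 0, 0)
#6, invoked 10, takes VC(#4)=(0, 2, 1), VC(#7)=(3, 0, 0) under max, adds 1 for W2 → (3, 2, 2)
target: VC(#6) = (3, 2, 2)

(3, 2, 2)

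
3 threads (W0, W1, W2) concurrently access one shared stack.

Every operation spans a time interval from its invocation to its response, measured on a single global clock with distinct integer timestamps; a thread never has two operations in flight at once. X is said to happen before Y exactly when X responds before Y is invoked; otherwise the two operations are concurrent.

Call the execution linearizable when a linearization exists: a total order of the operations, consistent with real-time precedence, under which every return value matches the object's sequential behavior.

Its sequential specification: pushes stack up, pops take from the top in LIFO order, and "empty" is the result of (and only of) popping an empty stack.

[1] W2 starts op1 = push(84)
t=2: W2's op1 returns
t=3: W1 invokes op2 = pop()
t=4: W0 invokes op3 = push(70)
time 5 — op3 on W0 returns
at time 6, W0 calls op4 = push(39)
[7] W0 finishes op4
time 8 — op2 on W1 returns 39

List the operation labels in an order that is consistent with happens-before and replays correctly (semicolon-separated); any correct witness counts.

after step 1 (op1 push(84)): stack <84>
after step 2 (op3 push(70)): stack <84,70>
after step 3 (op4 push(39)): stack <84,70,39>
after step 4 (op2 pop() → 39): stack <84,70>

op1; op3; op4; op2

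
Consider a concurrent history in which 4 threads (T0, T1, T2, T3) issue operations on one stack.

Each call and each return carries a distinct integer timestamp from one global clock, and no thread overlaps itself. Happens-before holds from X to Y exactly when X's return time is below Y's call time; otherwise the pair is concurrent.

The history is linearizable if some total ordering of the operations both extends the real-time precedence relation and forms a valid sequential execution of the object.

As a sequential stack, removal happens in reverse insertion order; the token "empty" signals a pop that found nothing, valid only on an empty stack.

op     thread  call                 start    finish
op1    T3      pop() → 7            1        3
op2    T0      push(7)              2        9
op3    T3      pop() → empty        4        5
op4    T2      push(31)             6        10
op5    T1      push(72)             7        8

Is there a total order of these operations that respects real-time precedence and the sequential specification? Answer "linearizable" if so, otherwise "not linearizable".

linearizable

a witness: op2, op1, op3, op4, op5
1. op2 push(7), leaving stack <7>
2. op1 pop() → 7, leaving stack <>
3. op3 pop() → empty, leaving stack <>
4. op4 push(31), leaving stack <31>
5. op5 push(72), leaving stack <31,72>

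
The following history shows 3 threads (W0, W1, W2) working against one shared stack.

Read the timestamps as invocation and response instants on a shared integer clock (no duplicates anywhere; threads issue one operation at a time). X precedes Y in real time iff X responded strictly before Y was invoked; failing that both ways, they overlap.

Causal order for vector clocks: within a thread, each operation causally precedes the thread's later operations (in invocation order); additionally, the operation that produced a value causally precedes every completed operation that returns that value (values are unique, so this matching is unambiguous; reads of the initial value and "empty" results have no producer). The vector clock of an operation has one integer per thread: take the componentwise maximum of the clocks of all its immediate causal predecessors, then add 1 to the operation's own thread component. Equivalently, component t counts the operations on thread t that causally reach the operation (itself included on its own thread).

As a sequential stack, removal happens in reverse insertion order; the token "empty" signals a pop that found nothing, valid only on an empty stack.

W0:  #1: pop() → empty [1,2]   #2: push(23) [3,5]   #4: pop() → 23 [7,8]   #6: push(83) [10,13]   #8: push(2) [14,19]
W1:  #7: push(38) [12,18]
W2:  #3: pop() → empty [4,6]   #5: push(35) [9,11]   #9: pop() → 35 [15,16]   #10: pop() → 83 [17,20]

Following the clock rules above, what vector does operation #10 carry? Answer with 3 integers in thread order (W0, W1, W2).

root op #3, invoked 4: fresh clock plus W2's own tick → (0, 0, 1)
root op #7, invoked 12: fresh clock plus W1's own tick → (0, 1, 0)
root op #1, invoked 1: fresh clock plus W0's own tick → (1, 0, 0)
#5, invoked 9, takes VC(#3)=(0, 0, 1) under max, adds 1 for W2 → (0, 0, 2)
#2, invoked 3, takes VC(#1)=(1, 0, 0) under max, adds 1 for W0 → (2, 0, 0)
#9, invoked 15, takes VC(#5)=(0, 0, 2) under max, adds 1 for W2 → (0, 0, 3)
#4, invoked 7, takes VC(#2)=(2, 0, 0) under max, adds 1 for W0 → (3, 0, 0)
#6, invoked 10, takes VC(#4)=(3, 0, 0) under max, adds 1 for W0 → (4, 0, 0)
#8, invoked 14, takes VC(#6)=(4, 0, 0) under max, adds 1 for W0 → (5, 0, 0)
#10, invoked 17, takes VC(#6)=(4, 0, 0), VC(#9)=(0, 0, 3) under max, adds 1 for W2 → (4, 0, 4)
target: VC(#10) = (4, 0, 4)

(4, 0, 4)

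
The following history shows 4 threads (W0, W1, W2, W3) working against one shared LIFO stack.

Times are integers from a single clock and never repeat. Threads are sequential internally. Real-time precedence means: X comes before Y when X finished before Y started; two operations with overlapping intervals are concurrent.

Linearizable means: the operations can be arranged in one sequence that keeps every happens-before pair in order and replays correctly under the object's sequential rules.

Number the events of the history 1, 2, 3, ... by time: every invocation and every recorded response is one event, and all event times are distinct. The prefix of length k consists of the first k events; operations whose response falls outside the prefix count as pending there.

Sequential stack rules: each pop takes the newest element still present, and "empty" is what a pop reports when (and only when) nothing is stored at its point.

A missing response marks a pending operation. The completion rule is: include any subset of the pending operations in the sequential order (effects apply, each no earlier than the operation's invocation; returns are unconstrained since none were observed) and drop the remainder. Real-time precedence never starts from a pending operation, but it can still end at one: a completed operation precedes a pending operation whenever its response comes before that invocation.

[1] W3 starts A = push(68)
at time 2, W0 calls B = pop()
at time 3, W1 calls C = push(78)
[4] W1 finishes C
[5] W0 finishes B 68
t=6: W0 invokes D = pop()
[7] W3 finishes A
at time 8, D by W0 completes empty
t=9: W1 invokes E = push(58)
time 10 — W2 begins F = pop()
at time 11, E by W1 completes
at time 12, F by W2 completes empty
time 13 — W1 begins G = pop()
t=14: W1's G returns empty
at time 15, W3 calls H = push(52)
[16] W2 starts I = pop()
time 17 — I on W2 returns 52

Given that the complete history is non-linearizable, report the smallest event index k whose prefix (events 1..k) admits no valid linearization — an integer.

a valid linearization of events 1..7 exists, for instance A, B, C:
step 1: A push(68) — stack <68>
step 2: B pop() → 68 — stack <>
step 3: C push(78) — stack <78>
at event 8 (D's time-8 response) nothing linearizes any more
sample order A, B, C, D stalls at step 4 — D pop() → empty has no legal effect
sample order A, C, B, D stalls at step 3 — B pop() → 68 has no legal effect

8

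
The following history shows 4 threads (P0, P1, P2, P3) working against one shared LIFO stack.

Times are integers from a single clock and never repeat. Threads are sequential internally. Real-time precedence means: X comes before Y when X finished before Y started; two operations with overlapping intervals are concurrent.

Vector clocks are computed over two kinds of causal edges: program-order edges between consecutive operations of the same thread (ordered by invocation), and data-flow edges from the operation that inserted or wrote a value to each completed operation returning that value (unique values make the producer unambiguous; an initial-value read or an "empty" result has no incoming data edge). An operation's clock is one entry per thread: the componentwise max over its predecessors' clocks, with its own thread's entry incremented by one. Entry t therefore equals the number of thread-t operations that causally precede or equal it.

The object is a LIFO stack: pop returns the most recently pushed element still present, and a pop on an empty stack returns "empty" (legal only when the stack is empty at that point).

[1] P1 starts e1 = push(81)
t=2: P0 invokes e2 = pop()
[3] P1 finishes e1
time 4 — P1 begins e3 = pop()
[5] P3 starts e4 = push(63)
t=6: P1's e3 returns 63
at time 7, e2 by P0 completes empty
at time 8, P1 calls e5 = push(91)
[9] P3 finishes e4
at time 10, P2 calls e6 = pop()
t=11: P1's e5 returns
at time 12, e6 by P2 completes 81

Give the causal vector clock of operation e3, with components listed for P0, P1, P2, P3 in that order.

root op e4, invoked 5: fresh clock plus P3's own tick → (0, 0, 0, 1)
root op e1, invoked 1: fresh clock plus P1's own tick → (0, 1, 0, 0)
root op e2, invoked 2: fresh clock plus P0's own tick → (1, 0, 0, 0)
invoked at 10, e6 merges VC(e1)=(0, 1, 0, 0) and bumps P2's slot → (0, 1, 1, 0)
invoked at 4, e3 merges VC(e1)=(0, 1, 0, 0), VC(e4)=(0, 0, 0, 1) and bumps P1's slot → (0, 2, 0, 1)
invoked at 8, e5 merges VC(e3)=(0, 2, 0, 1) and bumps P1's slot → (0, 3, 0, 1)
target: VC(e3) = (0, 2, 0, 1)

(0, 2, 0, 1)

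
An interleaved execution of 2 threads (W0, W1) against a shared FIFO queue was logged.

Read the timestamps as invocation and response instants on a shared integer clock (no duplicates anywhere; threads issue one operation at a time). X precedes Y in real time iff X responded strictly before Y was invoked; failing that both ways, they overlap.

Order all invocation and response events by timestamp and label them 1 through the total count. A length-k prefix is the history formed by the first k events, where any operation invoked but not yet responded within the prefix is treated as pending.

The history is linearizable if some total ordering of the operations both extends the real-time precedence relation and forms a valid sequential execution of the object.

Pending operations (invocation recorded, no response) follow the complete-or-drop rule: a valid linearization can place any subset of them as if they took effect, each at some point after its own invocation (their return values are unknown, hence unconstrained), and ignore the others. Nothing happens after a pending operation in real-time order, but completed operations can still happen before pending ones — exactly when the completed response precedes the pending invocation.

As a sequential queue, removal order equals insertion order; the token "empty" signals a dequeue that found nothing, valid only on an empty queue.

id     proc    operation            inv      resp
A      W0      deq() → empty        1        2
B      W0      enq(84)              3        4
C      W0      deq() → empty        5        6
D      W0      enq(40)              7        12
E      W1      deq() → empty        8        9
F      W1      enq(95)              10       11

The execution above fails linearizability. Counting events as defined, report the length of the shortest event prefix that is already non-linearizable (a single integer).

6

events 1..5 are linearizable, e.g. via A, B:
step 1: A deq() → empty — queue <>
step 2: B enq(84) — queue <84>
at event 6 (C's time-6 response) nothing linearizes any more
take A, B, C: step 3 already fails, because C deq() → empty cannot occur there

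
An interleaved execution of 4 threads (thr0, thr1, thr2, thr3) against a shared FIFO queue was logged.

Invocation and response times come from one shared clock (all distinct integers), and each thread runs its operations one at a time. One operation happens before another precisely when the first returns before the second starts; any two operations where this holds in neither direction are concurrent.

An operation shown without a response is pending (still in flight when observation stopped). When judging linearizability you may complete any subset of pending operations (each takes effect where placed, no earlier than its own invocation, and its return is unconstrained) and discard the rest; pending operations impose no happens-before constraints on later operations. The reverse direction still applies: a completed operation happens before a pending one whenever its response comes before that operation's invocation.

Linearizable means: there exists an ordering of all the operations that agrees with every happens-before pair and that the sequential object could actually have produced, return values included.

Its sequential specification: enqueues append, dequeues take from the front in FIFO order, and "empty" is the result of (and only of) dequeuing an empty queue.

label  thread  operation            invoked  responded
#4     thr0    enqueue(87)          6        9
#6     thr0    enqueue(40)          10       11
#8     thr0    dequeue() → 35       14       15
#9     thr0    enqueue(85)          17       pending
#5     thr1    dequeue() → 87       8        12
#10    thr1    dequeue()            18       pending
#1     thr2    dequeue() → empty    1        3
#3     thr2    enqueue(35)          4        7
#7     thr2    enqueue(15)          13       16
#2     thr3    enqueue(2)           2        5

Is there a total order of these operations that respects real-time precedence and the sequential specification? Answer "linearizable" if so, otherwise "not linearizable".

prefix check: 1..11 passes, 1..12 fails once #5's time-12 response joins
6 completed operations, 13 real-time-consistent orders — every FIFO queue replay fails
take #1, #2, #3, #4, #5, #6: step 5 already fails, because #5 dequeue() → 87 cannot occur there
take #1, #2, #3, #4, #6, #5: step 6 already fails, because #5 dequeue() → 87 cannot occur there

not linearizable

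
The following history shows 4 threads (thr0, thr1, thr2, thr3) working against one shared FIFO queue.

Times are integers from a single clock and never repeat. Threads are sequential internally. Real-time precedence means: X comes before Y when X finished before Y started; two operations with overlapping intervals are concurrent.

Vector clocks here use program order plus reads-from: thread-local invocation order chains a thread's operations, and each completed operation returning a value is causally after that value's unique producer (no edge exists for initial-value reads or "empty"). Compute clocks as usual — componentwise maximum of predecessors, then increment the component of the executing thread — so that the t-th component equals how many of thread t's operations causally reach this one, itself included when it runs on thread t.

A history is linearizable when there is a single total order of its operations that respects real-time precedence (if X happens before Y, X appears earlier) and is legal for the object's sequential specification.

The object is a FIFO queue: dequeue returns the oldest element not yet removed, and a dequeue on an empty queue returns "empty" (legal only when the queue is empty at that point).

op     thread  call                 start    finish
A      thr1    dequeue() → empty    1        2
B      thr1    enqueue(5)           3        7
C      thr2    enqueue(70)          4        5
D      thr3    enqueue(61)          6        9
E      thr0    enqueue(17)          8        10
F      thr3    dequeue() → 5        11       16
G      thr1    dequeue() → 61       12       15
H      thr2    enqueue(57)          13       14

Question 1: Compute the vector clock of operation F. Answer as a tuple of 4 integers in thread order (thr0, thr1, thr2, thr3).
Answer: (0, 2, 0, 2)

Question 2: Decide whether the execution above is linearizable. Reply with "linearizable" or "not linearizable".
through event 15 a valid linearization exists; event 16 (F responding at time 16) ends that
every one of the 30 real-time-consistent orders over 8 completed FIFO queue ops fails the sequential spec
e.g. A, B, C, D, E, F, G, H: illegal at step 7, since G dequeue() → 61 cannot apply there
e.g. A, B, C, D, E, F, H, G: illegal at step 8, since G dequeue() → 61 cannot apply there

not linearizable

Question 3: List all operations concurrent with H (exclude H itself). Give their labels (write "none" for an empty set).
Answer: F, G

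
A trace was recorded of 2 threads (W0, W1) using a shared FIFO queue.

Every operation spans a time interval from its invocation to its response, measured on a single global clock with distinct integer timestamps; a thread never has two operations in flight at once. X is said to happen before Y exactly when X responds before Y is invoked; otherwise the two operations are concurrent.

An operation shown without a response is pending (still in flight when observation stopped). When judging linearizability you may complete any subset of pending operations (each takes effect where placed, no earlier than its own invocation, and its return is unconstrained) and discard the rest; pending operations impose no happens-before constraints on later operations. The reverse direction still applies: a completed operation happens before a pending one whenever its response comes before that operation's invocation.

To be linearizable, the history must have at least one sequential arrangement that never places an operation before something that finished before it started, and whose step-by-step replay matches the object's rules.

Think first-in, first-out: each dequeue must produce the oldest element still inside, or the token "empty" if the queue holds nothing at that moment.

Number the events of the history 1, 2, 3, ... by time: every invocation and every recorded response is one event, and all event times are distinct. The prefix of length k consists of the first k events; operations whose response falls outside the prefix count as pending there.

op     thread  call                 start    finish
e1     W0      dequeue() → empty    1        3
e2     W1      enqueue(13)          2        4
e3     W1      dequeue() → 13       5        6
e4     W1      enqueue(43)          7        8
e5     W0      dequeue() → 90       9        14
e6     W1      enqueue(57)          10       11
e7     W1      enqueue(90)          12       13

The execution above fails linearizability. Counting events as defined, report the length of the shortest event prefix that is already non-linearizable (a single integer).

events 1..13 are linearizable; a witness order is e1, e2, e3, e4, e5, e6, e7:
step 1: e1 dequeue() → empty — queue <>
step 2: e2 enqueue(13) — queue <13>
step 3: e3 dequeue() → 13 — queue <>
step 4: e4 enqueue(43) — queue <43>
step 5: e5 dequeue() (pending, included) — queue <>
step 6: e6 enqueue(57) — queue <57>
step 7: e7 enqueue(90) — queue <57,90>
with event 14 included (e5 responding at time 14), all real-time-consistent orders fail
for example e1, e2, e3, e4, e5, e6, e7 fails at step 5: e5 dequeue() → 90 is not legal there
for example e1, e2, e3, e4, e6, e5, e7 fails at step 6: e5 dequeue() → 90 is not legal there

14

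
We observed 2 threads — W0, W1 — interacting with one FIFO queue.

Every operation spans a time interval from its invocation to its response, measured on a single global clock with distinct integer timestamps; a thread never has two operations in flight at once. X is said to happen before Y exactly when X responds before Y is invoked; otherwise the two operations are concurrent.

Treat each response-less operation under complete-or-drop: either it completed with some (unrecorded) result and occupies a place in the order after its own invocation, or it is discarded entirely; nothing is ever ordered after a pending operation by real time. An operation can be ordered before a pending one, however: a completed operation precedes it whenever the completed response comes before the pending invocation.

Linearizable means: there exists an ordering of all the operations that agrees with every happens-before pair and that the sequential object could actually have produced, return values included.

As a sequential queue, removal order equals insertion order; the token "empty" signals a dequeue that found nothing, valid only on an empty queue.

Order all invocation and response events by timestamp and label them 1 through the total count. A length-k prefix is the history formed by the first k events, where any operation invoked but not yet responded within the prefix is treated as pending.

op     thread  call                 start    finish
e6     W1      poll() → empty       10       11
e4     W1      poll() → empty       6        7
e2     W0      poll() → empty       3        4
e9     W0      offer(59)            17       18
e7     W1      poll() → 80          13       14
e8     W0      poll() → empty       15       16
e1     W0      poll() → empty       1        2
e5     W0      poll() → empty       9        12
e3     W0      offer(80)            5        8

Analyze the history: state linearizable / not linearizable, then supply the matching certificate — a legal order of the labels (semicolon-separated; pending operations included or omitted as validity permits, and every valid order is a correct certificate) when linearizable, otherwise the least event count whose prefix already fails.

the violation lands at event 12, e5's response at time 12: events 1..11 linearize, events 1..12 do not
real-time-consistent orders of the 6 completed operations: 4 — all fail the FIFO queue replay
one such order, e1, e2, e3, e4, e5, e6, breaks at step 4 where e4 poll() → empty is illegal
one such order, e1, e2, e3, e4, e6, e5, breaks at step 4 where e4 poll() → empty is illegal

not linearizable — minimal violating prefix: 12 events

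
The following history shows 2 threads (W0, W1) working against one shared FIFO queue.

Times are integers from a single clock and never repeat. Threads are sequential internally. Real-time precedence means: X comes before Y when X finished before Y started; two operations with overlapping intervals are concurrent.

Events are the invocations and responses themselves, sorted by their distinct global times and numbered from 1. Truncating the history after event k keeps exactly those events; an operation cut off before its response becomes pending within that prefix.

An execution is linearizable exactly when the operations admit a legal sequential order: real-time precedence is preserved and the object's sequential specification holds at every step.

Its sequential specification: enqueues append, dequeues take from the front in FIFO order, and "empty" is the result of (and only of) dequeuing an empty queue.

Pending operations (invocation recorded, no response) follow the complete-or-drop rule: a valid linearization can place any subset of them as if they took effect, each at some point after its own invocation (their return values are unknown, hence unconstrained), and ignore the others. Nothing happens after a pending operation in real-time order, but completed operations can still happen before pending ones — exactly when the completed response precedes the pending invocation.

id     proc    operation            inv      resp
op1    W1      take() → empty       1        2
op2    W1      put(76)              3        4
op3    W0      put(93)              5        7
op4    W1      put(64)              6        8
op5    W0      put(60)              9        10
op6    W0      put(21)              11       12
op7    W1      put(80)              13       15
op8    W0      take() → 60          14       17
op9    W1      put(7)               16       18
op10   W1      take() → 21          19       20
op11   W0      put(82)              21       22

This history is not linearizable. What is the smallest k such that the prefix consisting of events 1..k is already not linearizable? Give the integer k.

17

events 1..16 are still linearizable — one witness is op1, op2, op3, op4, op5, op6, op7:
after step 1 (op1 take() → empty): queue <>
after step 2 (op2 put(76)): queue <76>
after step 3 (op3 put(93)): queue <76,93>
after step 4 (op4 put(64)): queue <76,93,64>
after step 5 (op5 put(60)): queue <76,93,64,60>
after step 6 (op6 put(21)): queue <76,93,64,60,21>
after step 7 (op7 put(80)): queue <76,93,64,60,21,80>
event 17 — op8's response, time 17 — after it, nothing linearizes
no escape via the 1 pending operation (op9): every completion choice fails
for example op1, op2, op3, op4, op5, op6, op7, op8 (pending dropped) fails at step 8: op8 take() → 60 is not legal there
for example op1, op2, op3, op4, op5, op6, op8, op7 (pending dropped) fails at step 7: op8 take() → 60 is not legal there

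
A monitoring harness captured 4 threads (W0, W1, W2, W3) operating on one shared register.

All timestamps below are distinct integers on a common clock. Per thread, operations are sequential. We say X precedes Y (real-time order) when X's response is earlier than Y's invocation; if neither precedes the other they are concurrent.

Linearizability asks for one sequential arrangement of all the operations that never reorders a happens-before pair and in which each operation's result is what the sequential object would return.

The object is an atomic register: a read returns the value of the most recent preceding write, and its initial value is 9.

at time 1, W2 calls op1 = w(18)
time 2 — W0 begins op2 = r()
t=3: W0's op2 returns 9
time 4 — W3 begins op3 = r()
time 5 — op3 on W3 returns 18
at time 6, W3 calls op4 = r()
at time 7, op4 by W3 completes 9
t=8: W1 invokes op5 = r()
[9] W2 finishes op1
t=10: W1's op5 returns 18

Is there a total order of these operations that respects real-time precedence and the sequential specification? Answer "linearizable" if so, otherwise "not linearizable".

not linearizable

already the first 7 events (up to op4's response at time 7) admit no linearization; the first 6 still do
the sole real-time-consistent order of 3 completed operations fails the register replay
every completion of the 1 pending operation (op1) was checked; none linearizes
one such order, op2, op3, op4 (pending dropped), breaks at step 2 where op3 r() → 18 is illegal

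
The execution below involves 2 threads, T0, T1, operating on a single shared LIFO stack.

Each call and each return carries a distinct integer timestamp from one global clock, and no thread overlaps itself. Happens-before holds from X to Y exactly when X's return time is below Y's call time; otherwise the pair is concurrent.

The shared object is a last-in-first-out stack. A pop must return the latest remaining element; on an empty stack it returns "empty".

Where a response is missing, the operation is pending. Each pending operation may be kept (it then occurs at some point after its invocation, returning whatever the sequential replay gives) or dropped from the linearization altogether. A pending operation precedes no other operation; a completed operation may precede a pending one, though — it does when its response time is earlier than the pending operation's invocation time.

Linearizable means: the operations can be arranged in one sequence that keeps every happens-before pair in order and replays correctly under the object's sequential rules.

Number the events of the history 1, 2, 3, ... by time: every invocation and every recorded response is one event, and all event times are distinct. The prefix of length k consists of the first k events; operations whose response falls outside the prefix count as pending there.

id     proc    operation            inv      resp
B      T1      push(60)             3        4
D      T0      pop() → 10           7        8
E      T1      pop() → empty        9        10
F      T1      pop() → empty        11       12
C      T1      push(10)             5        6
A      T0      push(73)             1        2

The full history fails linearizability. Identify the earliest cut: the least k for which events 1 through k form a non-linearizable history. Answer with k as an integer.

10

events 1..9 are linearizable; a witness order is A, B, C, D:
step 1: A push(73) — stack <73>
step 2: B push(60) — stack <73,60>
step 3: C push(10) — stack <73,60,10>
step 4: D pop() → 10 — stack <73,60>
at event 10 (E's time-10 response) nothing linearizes any more
e.g. A, B, C, D, E: illegal at step 5, since E pop() → empty cannot apply there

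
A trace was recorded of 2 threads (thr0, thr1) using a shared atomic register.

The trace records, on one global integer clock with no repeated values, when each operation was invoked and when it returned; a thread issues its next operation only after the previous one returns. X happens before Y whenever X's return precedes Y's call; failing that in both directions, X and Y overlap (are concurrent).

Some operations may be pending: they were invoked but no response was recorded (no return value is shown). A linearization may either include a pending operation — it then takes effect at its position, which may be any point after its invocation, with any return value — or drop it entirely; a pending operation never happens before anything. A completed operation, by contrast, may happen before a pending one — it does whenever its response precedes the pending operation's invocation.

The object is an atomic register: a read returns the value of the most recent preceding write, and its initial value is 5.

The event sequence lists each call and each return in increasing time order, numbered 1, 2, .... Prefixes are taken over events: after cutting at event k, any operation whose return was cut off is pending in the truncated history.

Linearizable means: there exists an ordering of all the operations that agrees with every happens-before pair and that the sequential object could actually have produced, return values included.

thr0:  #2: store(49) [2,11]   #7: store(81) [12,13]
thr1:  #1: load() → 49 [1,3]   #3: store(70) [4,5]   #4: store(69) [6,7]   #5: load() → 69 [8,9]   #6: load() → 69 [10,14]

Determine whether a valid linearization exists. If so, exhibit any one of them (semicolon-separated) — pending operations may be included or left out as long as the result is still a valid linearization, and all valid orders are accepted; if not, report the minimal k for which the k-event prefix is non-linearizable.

linearizable — witness: #2; #1; #3; #4; #5; #6; #7

1. #2 store(49), leaving value 49
2. #1 load() → 49, leaving value 49
3. #3 store(70), leaving value 70
4. #4 store(69), leaving value 69
5. #5 load() → 69, leaving value 69
6. #6 load() → 69, leaving value 69
7. #7 store(81), leaving value 81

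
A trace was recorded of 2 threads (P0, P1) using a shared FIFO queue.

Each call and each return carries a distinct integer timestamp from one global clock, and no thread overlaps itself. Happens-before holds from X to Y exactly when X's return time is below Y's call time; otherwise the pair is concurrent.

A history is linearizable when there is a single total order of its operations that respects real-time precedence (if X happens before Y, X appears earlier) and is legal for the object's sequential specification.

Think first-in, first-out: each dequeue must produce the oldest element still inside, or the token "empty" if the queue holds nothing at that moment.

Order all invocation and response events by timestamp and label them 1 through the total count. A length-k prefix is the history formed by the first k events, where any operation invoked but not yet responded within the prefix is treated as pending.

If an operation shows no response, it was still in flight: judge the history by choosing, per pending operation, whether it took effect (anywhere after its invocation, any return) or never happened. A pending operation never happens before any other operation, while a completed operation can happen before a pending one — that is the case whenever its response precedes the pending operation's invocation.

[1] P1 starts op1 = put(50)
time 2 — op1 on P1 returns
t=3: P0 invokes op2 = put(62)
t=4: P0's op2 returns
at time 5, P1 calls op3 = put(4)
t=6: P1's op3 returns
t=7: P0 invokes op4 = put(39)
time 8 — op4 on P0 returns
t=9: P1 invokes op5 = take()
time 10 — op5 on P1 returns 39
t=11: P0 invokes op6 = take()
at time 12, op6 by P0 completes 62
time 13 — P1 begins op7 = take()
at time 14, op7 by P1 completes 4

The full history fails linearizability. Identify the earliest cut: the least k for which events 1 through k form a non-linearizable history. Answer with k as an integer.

events 1..9 are linearizable; a witness order is op1, op2, op3, op4:
step 1: op1 put(50) — queue <50>
step 2: op2 put(62) — queue <50,62>
step 3: op3 put(4) — queue <50,62,4>
step 4: op4 put(39) — queue <50,62,4,39>
at event 10 (op5's time-10 response) nothing linearizes any more
e.g. op1, op2, op3, op4, op5: illegal at step 5, since op5 take() → 39 cannot apply there

10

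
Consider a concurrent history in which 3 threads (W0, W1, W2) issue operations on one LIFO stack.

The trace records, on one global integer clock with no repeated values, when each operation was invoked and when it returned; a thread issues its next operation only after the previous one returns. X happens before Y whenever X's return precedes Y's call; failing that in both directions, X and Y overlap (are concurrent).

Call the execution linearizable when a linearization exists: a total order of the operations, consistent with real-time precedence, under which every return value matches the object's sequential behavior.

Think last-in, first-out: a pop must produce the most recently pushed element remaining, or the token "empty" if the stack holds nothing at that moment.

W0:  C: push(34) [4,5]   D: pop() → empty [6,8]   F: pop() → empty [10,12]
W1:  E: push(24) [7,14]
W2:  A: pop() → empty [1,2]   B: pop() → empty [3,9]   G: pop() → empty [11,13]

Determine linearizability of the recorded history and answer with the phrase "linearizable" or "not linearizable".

cut after 8 events: linearizable; cut after 9 events (B responds, time 9): not linearizable
3 orders of the 4 completed LIFO stack ops respect real time; none is legal
include/drop combinations of the 1 pending operation (E) were all tried; none helps
one such order, A, B, C, D (pending dropped), breaks at step 4 where D pop() → empty is illegal
one such order, A, C, B, D (pending dropped), breaks at step 3 where B pop() → empty is illegal

not linearizable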